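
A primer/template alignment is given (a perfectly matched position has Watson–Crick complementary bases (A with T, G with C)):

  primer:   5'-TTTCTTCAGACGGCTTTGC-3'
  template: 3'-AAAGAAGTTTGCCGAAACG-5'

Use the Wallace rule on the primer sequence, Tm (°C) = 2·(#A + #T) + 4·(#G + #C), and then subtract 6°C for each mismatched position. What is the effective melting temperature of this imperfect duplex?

Primer base counts: A=2, T=8, G=4, C=5 → A+T=10, G+C=9
Perfect-match Tm = 2(10) + 4(9) = 20 + 36 = 56°C
Mismatches (positions where the bases are not complementary): 1 (at position 9)
Effective Tm = 56 − 1×6 = 56 − 6 = 50°C

50°C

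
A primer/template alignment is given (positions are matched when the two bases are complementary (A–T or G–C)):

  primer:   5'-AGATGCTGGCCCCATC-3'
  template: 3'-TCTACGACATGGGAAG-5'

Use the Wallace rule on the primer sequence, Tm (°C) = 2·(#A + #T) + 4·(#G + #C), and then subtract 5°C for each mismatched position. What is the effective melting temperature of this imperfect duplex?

37°C

Primer base counts: A=3, T=3, G=4, C=6 → A+T=6, G+C=10
Perfect-match Tm = 2(6) + 4(10) = 12 + 40 = 52°C
Mismatches (positions where the bases are not complementary): 3 (at positions 9, 10, 14)
Effective Tm = 52 − 3×5 = 52 − 15 = 37°C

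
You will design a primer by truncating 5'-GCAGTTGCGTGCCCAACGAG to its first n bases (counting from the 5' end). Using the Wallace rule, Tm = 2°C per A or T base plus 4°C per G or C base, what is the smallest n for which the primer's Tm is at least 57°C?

n = 18

First 17 bases: GCAGTTGCGTGCCCAAC → Tm = 56°C (< 57°C)
First 18 bases: GCAGTTGCGTGCCCAACG → Tm = 60°C (≥ 57°C)
Each additional base adds 2°C (A/T) or 4°C (G/C), so Tm is non-decreasing in n; n = 18 is the first length to reach 57°C.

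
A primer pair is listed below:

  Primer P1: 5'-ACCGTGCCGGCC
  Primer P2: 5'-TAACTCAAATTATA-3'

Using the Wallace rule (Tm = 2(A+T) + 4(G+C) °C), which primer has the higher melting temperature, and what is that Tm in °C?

Primer P1, 44°C

Primer P1: A+T=2, G+C=10 → Tm = 2(2)+4(10) = 44°C
Primer P2: A+T=12, G+C=2 → Tm = 2(12)+4(2) = 32°C
44°C vs 32°C → primer P1 is higher.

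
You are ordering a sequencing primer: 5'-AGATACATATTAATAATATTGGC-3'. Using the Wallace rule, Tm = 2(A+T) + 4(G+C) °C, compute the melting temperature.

T=8, C=2, A=10, G=3
A+T = 18, G+C = 5
Tm = 4·5 + 2·18 = 20 + 36 = 56°C

56°C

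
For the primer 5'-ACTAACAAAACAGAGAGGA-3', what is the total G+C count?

7

Base counts: G=4, T=1, C=3, A=11
Total G or C: 4 + 3 = 7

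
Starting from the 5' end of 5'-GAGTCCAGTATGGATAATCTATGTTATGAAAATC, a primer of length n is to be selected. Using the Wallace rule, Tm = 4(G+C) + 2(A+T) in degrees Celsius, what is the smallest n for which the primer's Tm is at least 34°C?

n = 12

First 11 bases: GAGTCCAGTAT → Tm = 32°C (< 34°C)
First 12 bases: GAGTCCAGTATG → Tm = 36°C (≥ 34°C)
Each additional base adds 2°C (A/T) or 4°C (G/C), so Tm is non-decreasing in n; n = 12 is the first length to reach 34°C.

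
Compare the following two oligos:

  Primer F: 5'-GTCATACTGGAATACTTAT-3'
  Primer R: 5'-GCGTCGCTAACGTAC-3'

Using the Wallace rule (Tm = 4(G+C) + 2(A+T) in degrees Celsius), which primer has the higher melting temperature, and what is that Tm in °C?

Primer F, 50°C

Primer F: A+T=13, G+C=6 → Tm = 2(13)+4(6) = 50°C
Primer R: A+T=6, G+C=9 → Tm = 2(6)+4(9) = 48°C
50°C vs 48°C → primer F is higher.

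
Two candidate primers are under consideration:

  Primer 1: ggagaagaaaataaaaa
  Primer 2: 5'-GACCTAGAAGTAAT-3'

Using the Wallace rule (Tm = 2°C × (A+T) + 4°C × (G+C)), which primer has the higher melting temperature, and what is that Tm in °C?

Primer 1: A+T=13, G+C=4 → Tm = 2(13)+4(4) = 42°C
Primer 2: A+T=9, G+C=5 → Tm = 2(9)+4(5) = 38°C
42°C vs 38°C → primer 1 is higher.

Primer 1, 42°C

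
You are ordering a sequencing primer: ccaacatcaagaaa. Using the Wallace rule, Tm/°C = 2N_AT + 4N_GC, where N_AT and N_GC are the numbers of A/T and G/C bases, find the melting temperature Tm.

38°C

Counting bases: T=1, G=1, C=4, A=8
A+T = 9, G+C = 5
Tm = 2(9) + 4(5) = 18 + 20 = 38°C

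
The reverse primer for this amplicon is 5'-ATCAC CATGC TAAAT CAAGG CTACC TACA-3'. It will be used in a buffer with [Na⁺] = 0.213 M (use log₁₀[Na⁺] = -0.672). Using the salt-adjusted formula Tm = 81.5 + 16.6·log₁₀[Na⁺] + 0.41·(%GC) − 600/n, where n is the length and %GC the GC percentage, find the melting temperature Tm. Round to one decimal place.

66.6°C

Length n = 29. C=9, G=3, A=11, T=6
G+C = 12, so %GC = 12/29 × 100 = 41.379%
Salt term: 16.6 × (-0.672) = -11.155
GC term: 0.41 × 41.379 = 16.965; length term: −600/29 = −20.69
Tm = 81.5 + (-11.155) + 16.965 − 20.69 = 66.62 → 66.6°C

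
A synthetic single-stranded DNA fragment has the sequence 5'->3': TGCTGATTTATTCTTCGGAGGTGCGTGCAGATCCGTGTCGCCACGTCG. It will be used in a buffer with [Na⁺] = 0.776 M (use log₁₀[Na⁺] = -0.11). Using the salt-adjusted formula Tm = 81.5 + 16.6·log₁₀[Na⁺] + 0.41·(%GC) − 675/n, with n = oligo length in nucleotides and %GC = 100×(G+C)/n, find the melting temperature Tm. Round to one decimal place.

Length n = 48. Scanning the sequence gives A=6, C=12, T=15, G=15.
G+C = 27, so %GC = 27/48 × 100 = 56.25%
Salt term: 16.6 × (-0.11) = -1.826
GC term: 0.41 × 56.25 = 23.062; length term: −675/48 = −14.062
Tm = 81.5 + (-1.826) + 23.062 − 14.062 = 88.674 → 88.7°C

88.7°C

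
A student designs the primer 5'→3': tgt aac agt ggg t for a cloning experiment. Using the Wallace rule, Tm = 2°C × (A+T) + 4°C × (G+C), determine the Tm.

Scanning the sequence gives T=4, A=3, C=1, G=5.
AT pairs contribute 7, GC pairs contribute 6.
Tm = 2(7) + 4(6) = 14 + 24 = 38°C

38°C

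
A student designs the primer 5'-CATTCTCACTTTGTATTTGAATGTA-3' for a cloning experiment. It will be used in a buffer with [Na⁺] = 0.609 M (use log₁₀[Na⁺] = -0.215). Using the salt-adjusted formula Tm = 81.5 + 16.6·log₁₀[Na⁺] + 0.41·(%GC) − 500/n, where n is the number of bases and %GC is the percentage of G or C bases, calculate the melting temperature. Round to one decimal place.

69.4°C

Length n = 25. A=6, G=3, T=12, C=4
G+C = 7, so %GC = 7/25 × 100 = 28%
Salt term: 16.6 × (-0.215) = -3.569
GC term: 0.41 × 28 = 11.48; length term: −500/25 = −20
Tm = 81.5 + (-3.569) + 11.48 − 20 = 69.411 → 69.4°C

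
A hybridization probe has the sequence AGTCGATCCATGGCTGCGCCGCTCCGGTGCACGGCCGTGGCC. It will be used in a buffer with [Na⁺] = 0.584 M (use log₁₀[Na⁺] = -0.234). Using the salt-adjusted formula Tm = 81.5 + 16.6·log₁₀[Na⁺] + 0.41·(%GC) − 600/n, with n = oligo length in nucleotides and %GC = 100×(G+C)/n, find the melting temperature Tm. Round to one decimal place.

93.6°C

Length n = 42. Counting bases: G=15, C=16, T=7, A=4
G+C = 31, so %GC = 31/42 × 100 = 73.81%
Salt term: 16.6 × (-0.234) = -3.884
GC term: 0.41 × 73.81 = 30.262; length term: −600/42 = −14.286
Tm = 81.5 + (-3.884) + 30.262 − 14.286 = 93.592 → 93.6°C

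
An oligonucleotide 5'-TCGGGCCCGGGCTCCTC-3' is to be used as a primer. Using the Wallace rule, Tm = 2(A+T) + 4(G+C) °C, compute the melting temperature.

62°C

Base counts: A=0, T=3, G=6, C=8
AT pairs contribute 3, GC pairs contribute 14.
Tm = 2(3) + 4(14) = 6 + 56 = 62°C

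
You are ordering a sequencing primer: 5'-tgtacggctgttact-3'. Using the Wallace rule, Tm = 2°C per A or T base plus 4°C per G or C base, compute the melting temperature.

Counting bases: G=4, T=6, A=2, C=3
So N_AT = 8 and N_GC = 7.
Tm = 4·7 + 2·8 = 28 + 16 = 44°C

44°C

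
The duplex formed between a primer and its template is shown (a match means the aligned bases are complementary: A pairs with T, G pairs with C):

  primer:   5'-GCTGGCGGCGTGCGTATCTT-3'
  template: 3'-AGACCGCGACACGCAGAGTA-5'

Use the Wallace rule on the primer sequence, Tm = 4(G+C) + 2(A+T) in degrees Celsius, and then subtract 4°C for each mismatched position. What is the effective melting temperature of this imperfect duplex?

46°C

Primer base counts: A=1, T=6, G=8, C=5 → A+T=7, G+C=13
Perfect-match Tm = 2(7) + 4(13) = 14 + 52 = 66°C
Mismatches (positions where the bases are not complementary): 5 (at positions 1, 8, 9, 16, 19)
Effective Tm = 66 − 5×4 = 66 − 20 = 46°C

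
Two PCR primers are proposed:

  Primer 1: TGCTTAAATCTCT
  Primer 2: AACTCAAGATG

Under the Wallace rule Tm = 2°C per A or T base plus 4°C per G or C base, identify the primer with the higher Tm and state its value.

Primer 1, 34°C

Primer 1: A+T=9, G+C=4 → Tm = 2(9)+4(4) = 34°C
Primer 2: A+T=7, G+C=4 → Tm = 2(7)+4(4) = 30°C
34°C vs 30°C → primer 1 is higher.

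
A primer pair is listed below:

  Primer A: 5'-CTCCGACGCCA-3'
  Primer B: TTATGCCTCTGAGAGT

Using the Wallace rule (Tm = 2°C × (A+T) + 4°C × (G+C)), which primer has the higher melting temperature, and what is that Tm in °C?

Primer A: A+T=3, G+C=8 → Tm = 2(3)+4(8) = 38°C
Primer B: A+T=9, G+C=7 → Tm = 2(9)+4(7) = 46°C
38°C vs 46°C → primer B is higher.

Primer B, 46°C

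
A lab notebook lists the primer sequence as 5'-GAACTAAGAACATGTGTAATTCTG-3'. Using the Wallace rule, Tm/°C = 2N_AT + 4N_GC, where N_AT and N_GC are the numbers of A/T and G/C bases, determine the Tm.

Base counts: C=3, G=5, A=9, T=7
A+T = 16, G+C = 8
Tm = 2(16) + 4(8) = 32 + 32 = 64°C

64°C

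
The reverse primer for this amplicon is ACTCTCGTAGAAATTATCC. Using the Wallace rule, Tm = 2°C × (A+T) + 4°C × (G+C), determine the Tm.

52°C

G=2, A=6, T=6, C=5
A+T = 12, G+C = 7
Tm = 2(12) + 4(7) = 24 + 28 = 52°C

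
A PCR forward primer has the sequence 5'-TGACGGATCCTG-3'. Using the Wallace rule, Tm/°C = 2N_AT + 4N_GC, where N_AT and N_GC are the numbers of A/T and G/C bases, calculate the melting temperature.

Base counts: A=2, C=3, G=4, T=3
AT pairs contribute 5, GC pairs contribute 7.
Tm = 4·7 + 2·5 = 28 + 10 = 38°C

38°C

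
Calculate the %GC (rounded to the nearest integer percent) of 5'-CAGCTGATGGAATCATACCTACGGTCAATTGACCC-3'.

Scanning the sequence gives G=7, T=8, C=10, A=10.
G+C = 7 + 10 = 17 out of 35 bases
%GC = 17/35 × 100 = 48.57% ≈ 49%

49%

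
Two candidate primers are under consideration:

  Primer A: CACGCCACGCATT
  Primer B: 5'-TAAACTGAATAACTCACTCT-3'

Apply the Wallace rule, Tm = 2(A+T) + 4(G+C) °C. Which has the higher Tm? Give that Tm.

Primer A: A+T=5, G+C=8 → Tm = 2(5)+4(8) = 42°C
Primer B: A+T=14, G+C=6 → Tm = 2(14)+4(6) = 52°C
42°C vs 52°C → primer B is higher.

Primer B, 52°C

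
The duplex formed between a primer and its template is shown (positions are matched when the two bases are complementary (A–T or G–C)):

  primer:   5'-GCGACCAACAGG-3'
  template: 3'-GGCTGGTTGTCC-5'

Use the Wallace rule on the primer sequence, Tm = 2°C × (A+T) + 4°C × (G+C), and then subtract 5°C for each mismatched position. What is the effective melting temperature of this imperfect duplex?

Primer base counts: A=4, T=0, G=4, C=4 → A+T=4, G+C=8
Perfect-match Tm = 2(4) + 4(8) = 8 + 32 = 40°C
Mismatches (positions where the bases are not complementary): 1 (at position 1)
Effective Tm = 40 − 1×5 = 40 − 5 = 35°C

35°C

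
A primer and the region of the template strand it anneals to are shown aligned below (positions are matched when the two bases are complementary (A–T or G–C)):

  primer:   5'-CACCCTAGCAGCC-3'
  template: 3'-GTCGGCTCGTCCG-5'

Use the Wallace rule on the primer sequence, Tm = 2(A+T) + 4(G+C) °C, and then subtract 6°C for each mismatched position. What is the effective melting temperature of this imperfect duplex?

Primer base counts: A=3, T=1, G=2, C=7 → A+T=4, G+C=9
Perfect-match Tm = 2(4) + 4(9) = 8 + 36 = 44°C
Mismatches (positions where the bases are not complementary): 3 (at positions 3, 6, 12)
Effective Tm = 44 − 3×6 = 44 − 18 = 26°C

26°C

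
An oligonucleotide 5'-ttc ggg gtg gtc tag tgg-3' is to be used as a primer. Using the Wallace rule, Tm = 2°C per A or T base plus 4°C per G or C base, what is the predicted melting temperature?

58°C

Scanning the sequence gives A=1, C=2, T=6, G=9.
A+T = 7, G+C = 11
Tm = 2×7 + 4×11 = 58°C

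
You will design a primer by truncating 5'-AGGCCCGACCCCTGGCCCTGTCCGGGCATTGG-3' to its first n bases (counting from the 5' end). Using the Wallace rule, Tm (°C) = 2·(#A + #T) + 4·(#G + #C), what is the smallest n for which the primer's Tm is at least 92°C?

n = 26

First 25 bases: AGGCCCGACCCCTGGCCCTGTCCGG → Tm = 90°C (< 92°C)
First 26 bases: AGGCCCGACCCCTGGCCCTGTCCGGG → Tm = 94°C (≥ 92°C)
Each additional base adds 2°C (A/T) or 4°C (G/C), so Tm is non-decreasing in n; n = 26 is the first length to reach 92°C.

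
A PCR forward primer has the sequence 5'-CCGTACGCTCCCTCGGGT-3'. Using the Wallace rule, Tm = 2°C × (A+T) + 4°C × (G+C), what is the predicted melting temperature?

62°C

Base counts: T=4, G=5, A=1, C=8
AT pairs contribute 5, GC pairs contribute 13.
Tm = 2×5 + 4×13 = 62°C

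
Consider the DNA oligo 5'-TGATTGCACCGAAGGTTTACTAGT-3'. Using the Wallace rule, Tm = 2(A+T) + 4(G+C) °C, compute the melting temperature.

68°C

A=6, C=4, G=6, T=8
So N_AT = 14 and N_GC = 10.
Tm = 2(14) + 4(10) = 28 + 40 = 68°C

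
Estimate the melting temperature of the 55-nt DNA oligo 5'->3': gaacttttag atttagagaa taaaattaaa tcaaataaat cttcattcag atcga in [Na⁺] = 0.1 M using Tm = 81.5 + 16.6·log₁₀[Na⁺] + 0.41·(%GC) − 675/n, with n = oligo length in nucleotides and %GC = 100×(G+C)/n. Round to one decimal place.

61.6°C

Length n = 55. Counting bases: G=6, A=25, C=6, T=18
G+C = 12, so %GC = 12/55 × 100 = 21.818%
Salt term: 16.6 × (-1) = -16.6
GC term: 0.41 × 21.818 = 8.945; length term: −675/55 = −12.273
Tm = 81.5 + (-16.6) + 8.945 − 12.273 = 61.572 → 61.6°C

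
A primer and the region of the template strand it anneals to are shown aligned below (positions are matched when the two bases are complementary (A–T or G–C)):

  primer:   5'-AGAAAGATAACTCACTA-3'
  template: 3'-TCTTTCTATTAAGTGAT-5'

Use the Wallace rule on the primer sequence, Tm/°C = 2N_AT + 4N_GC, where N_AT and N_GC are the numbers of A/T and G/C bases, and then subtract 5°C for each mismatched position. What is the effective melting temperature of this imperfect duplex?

39°C

Primer base counts: A=9, T=3, G=2, C=3 → A+T=12, G+C=5
Perfect-match Tm = 2(12) + 4(5) = 24 + 20 = 44°C
Mismatches (positions where the bases are not complementary): 1 (at position 11)
Effective Tm = 44 − 1×5 = 44 − 5 = 39°C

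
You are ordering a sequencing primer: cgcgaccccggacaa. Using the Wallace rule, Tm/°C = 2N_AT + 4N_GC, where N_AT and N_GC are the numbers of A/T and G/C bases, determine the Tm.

52°C

Base counts: T=0, G=4, C=7, A=4
So N_AT = 4 and N_GC = 11.
Tm = 4·11 + 2·4 = 44 + 8 = 52°C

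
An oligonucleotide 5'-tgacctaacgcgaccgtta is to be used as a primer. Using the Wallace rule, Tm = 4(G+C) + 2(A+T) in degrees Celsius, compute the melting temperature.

Scanning the sequence gives T=4, G=4, C=6, A=5.
So N_AT = 9 and N_GC = 10.
Tm = 2×9 + 4×10 = 58°C

58°C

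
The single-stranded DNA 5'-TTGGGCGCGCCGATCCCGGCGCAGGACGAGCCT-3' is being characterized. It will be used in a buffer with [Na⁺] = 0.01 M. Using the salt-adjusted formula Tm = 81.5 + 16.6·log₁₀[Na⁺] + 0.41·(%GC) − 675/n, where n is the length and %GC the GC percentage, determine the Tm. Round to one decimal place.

58.9°C

Length n = 33. Scanning the sequence gives A=4, C=12, T=4, G=13.
G+C = 25, so %GC = 25/33 × 100 = 75.758%
Salt term: 16.6 × (-2) = -33.2
GC term: 0.41 × 75.758 = 31.061; length term: −675/33 = −20.455
Tm = 81.5 + (-33.2) + 31.061 − 20.455 = 58.906 → 58.9°C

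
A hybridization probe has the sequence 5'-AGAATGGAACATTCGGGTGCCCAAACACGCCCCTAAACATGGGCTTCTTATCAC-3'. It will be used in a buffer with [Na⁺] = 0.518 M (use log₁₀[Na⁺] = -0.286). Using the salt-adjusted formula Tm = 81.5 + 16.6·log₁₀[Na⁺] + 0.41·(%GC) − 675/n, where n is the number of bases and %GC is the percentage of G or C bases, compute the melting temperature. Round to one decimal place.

84.8°C

Length n = 54. Base counts: G=11, A=16, T=11, C=16
G+C = 27, so %GC = 27/54 × 100 = 50%
Salt term: 16.6 × (-0.286) = -4.748
GC term: 0.41 × 50 = 20.5; length term: −675/54 = −12.5
Tm = 81.5 + (-4.748) + 20.5 − 12.5 = 84.752 → 84.8°C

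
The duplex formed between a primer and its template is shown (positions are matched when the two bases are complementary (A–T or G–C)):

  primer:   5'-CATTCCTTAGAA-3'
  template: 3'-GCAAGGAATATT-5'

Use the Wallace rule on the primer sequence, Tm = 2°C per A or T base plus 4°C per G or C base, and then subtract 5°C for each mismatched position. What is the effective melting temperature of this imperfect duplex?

Primer base counts: A=4, T=4, G=1, C=3 → A+T=8, G+C=4
Perfect-match Tm = 2(8) + 4(4) = 16 + 16 = 32°C
Mismatches (positions where the bases are not complementary): 2 (at positions 2, 10)
Effective Tm = 32 − 2×5 = 32 − 10 = 22°C

22°C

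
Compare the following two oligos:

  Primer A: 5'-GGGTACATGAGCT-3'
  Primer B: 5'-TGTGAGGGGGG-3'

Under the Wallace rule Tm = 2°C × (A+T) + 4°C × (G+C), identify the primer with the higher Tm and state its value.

Primer A: A+T=6, G+C=7 → Tm = 2(6)+4(7) = 40°C
Primer B: A+T=3, G+C=8 → Tm = 2(3)+4(8) = 38°C
40°C vs 38°C → primer A is higher.

Primer A, 40°C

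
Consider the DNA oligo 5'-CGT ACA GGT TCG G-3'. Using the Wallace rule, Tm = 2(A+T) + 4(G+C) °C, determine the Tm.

Base counts: A=2, C=3, T=3, G=5
So N_AT = 5 and N_GC = 8.
Tm = 4·8 + 2·5 = 32 + 10 = 42°C

42°C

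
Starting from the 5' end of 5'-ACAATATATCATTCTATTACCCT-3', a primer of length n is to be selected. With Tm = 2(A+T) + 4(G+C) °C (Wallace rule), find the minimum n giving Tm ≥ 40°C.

First 16 bases: ACAATATATCATTCTA → Tm = 38°C (< 40°C)
First 17 bases: ACAATATATCATTCTAT → Tm = 40°C (≥ 40°C)
Since every base adds ≥2°C, Tm only increases with n, so the threshold is first crossed at n = 17.

n = 17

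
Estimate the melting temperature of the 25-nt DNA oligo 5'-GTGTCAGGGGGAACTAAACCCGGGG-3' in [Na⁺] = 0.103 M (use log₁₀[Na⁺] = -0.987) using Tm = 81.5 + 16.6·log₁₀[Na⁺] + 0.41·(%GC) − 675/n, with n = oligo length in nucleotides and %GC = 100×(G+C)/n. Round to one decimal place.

64.4°C

Length n = 25. Scanning the sequence gives T=3, G=11, C=5, A=6.
G+C = 16, so %GC = 16/25 × 100 = 64%
Salt term: 16.6 × (-0.987) = -16.384
GC term: 0.41 × 64 = 26.24; length term: −675/25 = −27
Tm = 81.5 + (-16.384) + 26.24 − 27 = 64.356 → 64.4°C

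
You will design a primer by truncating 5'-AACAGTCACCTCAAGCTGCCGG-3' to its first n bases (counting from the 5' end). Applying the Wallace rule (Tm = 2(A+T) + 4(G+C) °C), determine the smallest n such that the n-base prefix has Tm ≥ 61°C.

First 19 bases: AACAGTCACCTCAAGCTGC → Tm = 58°C (< 61°C)
First 20 bases: AACAGTCACCTCAAGCTGCC → Tm = 62°C (≥ 61°C)
Each additional base adds 2°C (A/T) or 4°C (G/C), so Tm is non-decreasing in n; n = 20 is the first length to reach 61°C.

n = 20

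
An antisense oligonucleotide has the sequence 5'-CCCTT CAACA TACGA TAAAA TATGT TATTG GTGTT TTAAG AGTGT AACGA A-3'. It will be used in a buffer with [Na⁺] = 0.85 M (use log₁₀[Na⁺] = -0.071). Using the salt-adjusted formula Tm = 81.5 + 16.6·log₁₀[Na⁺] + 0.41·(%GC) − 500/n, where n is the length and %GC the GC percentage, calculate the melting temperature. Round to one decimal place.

Length n = 51. Counting bases: C=7, G=9, T=17, A=18
G+C = 16, so %GC = 16/51 × 100 = 31.373%
Salt term: 16.6 × (-0.071) = -1.179
GC term: 0.41 × 31.373 = 12.863; length term: −500/51 = −9.804
Tm = 81.5 + (-1.179) + 12.863 − 9.804 = 83.38 → 83.4°C

83.4°C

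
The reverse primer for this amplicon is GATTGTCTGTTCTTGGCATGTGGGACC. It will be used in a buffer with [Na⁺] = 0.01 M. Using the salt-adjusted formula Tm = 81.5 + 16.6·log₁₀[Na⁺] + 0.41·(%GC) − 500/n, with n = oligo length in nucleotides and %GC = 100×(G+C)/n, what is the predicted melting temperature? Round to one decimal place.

Length n = 27. C=5, T=10, A=3, G=9
G+C = 14, so %GC = 14/27 × 100 = 51.852%
Salt term: 16.6 × (-2) = -33.2
GC term: 0.41 × 51.852 = 21.259; length term: −500/27 = −18.519
Tm = 81.5 + (-33.2) + 21.259 − 18.519 = 51.04 → 51.0°C

51.0°C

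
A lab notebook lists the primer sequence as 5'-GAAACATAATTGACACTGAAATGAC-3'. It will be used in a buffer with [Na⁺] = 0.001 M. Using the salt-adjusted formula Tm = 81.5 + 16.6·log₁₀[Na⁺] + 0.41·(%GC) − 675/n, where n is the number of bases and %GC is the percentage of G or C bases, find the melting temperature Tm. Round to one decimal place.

17.8°C

Length n = 25. G=4, T=5, C=4, A=12
G+C = 8, so %GC = 8/25 × 100 = 32%
Salt term: 16.6 × (-3) = -49.8
GC term: 0.41 × 32 = 13.12; length term: −675/25 = −27
Tm = 81.5 + (-49.8) + 13.12 − 27 = 17.82 → 17.8°C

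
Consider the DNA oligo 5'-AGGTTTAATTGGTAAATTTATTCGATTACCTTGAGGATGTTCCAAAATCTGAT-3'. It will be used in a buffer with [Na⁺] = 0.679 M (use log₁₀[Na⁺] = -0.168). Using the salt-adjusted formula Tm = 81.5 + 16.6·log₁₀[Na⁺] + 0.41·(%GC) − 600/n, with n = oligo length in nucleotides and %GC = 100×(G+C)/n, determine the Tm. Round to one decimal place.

79.8°C

Length n = 53. Scanning the sequence gives A=16, T=21, C=6, G=10.
G+C = 16, so %GC = 16/53 × 100 = 30.189%
Salt term: 16.6 × (-0.168) = -2.789
GC term: 0.41 × 30.189 = 12.377; length term: −600/53 = −11.321
Tm = 81.5 + (-2.789) + 12.377 − 11.321 = 79.767 → 79.8°C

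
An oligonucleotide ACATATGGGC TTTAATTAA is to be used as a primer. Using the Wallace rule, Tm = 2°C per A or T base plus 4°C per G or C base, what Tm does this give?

48°C

A=7, T=7, C=2, G=3
AT pairs contribute 14, GC pairs contribute 5.
Tm = 2×14 + 4×5 = 48°C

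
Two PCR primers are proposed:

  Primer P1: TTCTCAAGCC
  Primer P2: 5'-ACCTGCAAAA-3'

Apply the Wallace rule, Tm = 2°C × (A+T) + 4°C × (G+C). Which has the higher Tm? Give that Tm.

Primer P1: A+T=5, G+C=5 → Tm = 2(5)+4(5) = 30°C
Primer P2: A+T=6, G+C=4 → Tm = 2(6)+4(4) = 28°C
30°C vs 28°C → primer P1 is higher.

Primer P1, 30°C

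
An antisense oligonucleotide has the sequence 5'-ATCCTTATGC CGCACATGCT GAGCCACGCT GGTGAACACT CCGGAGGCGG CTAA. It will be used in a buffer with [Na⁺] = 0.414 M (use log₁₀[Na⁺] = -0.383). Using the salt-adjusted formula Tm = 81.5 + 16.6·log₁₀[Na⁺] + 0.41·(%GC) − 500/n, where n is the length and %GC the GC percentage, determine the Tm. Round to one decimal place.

90.2°C

Length n = 54. Base counts: C=17, T=10, G=15, A=12
G+C = 32, so %GC = 32/54 × 100 = 59.259%
Salt term: 16.6 × (-0.383) = -6.358
GC term: 0.41 × 59.259 = 24.296; length term: −500/54 = −9.259
Tm = 81.5 + (-6.358) + 24.296 − 9.259 = 90.179 → 90.2°C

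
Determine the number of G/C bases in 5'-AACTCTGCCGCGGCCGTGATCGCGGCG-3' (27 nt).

20

Scanning the sequence gives C=10, G=10, A=3, T=4.
Total G or C: 10 + 10 = 20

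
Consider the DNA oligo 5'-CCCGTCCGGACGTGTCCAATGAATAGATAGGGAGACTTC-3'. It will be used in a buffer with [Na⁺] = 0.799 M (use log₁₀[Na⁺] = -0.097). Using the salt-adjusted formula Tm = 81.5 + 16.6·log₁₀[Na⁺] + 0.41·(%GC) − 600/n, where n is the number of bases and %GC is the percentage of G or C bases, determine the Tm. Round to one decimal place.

86.6°C

Length n = 39. Scanning the sequence gives G=11, A=10, T=8, C=10.
G+C = 21, so %GC = 21/39 × 100 = 53.846%
Salt term: 16.6 × (-0.097) = -1.61
GC term: 0.41 × 53.846 = 22.077; length term: −600/39 = −15.385
Tm = 81.5 + (-1.61) + 22.077 − 15.385 = 86.582 → 86.6°C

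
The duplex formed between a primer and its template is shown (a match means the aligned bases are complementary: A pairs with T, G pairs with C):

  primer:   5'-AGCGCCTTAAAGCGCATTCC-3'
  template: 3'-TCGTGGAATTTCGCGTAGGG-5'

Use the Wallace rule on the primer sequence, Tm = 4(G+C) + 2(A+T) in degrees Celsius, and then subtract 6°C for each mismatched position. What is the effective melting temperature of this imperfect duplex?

50°C

Primer base counts: A=5, T=4, G=4, C=7 → A+T=9, G+C=11
Perfect-match Tm = 2(9) + 4(11) = 18 + 44 = 62°C
Mismatches (positions where the bases are not complementary): 2 (at positions 4, 18)
Effective Tm = 62 − 2×6 = 62 − 12 = 50°C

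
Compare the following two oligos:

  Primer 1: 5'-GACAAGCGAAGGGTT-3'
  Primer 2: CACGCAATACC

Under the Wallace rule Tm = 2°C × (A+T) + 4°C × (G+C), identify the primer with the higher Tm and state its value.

Primer 1: A+T=7, G+C=8 → Tm = 2(7)+4(8) = 46°C
Primer 2: A+T=5, G+C=6 → Tm = 2(5)+4(6) = 34°C
46°C vs 34°C → primer 1 is higher.

Primer 1, 46°C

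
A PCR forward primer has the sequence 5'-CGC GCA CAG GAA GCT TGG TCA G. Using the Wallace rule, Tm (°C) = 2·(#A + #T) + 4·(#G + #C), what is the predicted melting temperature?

72°C

Base counts: T=3, G=8, A=5, C=6
So N_AT = 8 and N_GC = 14.
Tm = 2×8 + 4×14 = 72°C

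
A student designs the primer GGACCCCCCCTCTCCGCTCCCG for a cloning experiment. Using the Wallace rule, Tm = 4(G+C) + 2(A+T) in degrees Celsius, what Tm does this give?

Scanning the sequence gives A=1, G=4, C=14, T=3.
A+T = 4, G+C = 18
Tm = 2(4) + 4(18) = 8 + 72 = 80°C

80°C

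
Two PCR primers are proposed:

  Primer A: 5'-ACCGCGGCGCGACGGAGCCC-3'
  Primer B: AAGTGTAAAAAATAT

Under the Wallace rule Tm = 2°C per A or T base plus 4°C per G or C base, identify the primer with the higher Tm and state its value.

Primer A, 74°C

Primer A: A+T=3, G+C=17 → Tm = 2(3)+4(17) = 74°C
Primer B: A+T=13, G+C=2 → Tm = 2(13)+4(2) = 34°C
74°C vs 34°C → primer A is higher.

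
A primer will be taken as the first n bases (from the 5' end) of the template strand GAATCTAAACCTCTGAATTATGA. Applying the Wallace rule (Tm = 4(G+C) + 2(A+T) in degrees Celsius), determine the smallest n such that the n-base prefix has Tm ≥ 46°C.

First 16 bases: GAATCTAAACCTCTGA → Tm = 44°C (< 46°C)
First 17 bases: GAATCTAAACCTCTGAA → Tm = 46°C (≥ 46°C)
Each additional base adds 2°C (A/T) or 4°C (G/C), so Tm is non-decreasing in n; n = 17 is the first length to reach 46°C.

n = 17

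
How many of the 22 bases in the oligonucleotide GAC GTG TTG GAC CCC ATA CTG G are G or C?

G=7, A=4, T=5, C=6
Total G or C: 7 + 6 = 13

13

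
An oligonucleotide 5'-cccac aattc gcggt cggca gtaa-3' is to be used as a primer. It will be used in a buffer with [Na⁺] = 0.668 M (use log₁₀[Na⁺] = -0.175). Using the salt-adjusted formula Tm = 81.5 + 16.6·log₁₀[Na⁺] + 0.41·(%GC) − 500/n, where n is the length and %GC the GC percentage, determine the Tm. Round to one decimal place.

81.7°C

Length n = 24. Scanning the sequence gives T=4, G=6, C=8, A=6.
G+C = 14, so %GC = 14/24 × 100 = 58.333%
Salt term: 16.6 × (-0.175) = -2.905
GC term: 0.41 × 58.333 = 23.917; length term: −500/24 = −20.833
Tm = 81.5 + (-2.905) + 23.917 − 20.833 = 81.679 → 81.7°C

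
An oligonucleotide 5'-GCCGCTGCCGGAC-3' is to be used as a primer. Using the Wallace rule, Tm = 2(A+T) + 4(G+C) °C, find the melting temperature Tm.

Counting bases: T=1, C=6, A=1, G=5
So N_AT = 2 and N_GC = 11.
Tm = 4·11 + 2·2 = 44 + 4 = 48°C

48°C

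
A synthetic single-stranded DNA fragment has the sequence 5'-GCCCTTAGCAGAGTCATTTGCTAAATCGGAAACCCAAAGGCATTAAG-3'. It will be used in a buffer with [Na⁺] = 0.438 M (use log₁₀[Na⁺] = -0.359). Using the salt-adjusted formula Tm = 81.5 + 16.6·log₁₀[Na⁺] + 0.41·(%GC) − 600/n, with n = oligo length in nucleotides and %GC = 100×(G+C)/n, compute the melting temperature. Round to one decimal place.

81.1°C

Length n = 47. T=10, G=10, C=11, A=16
G+C = 21, so %GC = 21/47 × 100 = 44.681%
Salt term: 16.6 × (-0.359) = -5.959
GC term: 0.41 × 44.681 = 18.319; length term: −600/47 = −12.766
Tm = 81.5 + (-5.959) + 18.319 − 12.766 = 81.094 → 81.1°C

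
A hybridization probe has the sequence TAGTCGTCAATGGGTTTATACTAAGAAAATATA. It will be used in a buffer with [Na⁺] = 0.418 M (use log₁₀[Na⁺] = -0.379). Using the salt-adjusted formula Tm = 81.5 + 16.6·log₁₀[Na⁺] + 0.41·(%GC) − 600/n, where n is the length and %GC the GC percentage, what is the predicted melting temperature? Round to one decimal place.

Length n = 33. A=13, T=11, G=6, C=3
G+C = 9, so %GC = 9/33 × 100 = 27.273%
Salt term: 16.6 × (-0.379) = -6.291
GC term: 0.41 × 27.273 = 11.182; length term: −600/33 = −18.182
Tm = 81.5 + (-6.291) + 11.182 − 18.182 = 68.209 → 68.2°C

68.2°C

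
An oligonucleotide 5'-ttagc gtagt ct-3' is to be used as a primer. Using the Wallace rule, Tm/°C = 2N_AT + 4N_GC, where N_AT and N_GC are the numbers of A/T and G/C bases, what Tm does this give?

G=3, A=2, T=5, C=2
So N_AT = 7 and N_GC = 5.
Tm = 2×7 + 4×5 = 34°C

34°C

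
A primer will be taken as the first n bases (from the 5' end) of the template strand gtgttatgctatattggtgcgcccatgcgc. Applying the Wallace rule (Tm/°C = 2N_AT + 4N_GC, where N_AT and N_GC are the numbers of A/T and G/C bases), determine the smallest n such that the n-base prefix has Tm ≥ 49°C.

n = 19

First 18 bases: GTGTTATGCTATATTGGT → Tm = 48°C (< 49°C)
First 19 bases: GTGTTATGCTATATTGGTG → Tm = 52°C (≥ 49°C)
Each additional base adds 2°C (A/T) or 4°C (G/C), so Tm is non-decreasing in n; n = 19 is the first length to reach 49°C.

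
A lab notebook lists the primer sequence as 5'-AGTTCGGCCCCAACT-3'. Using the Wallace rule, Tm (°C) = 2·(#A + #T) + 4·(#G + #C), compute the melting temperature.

48°C

C=6, A=3, G=3, T=3
AT pairs contribute 6, GC pairs contribute 9.
Tm = 4·9 + 2·6 = 36 + 12 = 48°C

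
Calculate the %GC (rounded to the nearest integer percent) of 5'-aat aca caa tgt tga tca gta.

29%

Scanning the sequence gives G=3, A=9, T=6, C=3.
G+C = 3 + 3 = 6 out of 21 bases
%GC = 6/21 × 100 = 28.57% ≈ 29%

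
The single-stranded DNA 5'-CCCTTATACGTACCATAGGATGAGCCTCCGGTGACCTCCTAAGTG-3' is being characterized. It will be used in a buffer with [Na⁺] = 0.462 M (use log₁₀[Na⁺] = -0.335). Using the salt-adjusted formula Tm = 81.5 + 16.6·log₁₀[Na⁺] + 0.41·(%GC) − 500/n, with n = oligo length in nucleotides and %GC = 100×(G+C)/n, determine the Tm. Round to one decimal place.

86.7°C

Length n = 45. T=11, A=10, C=14, G=10
G+C = 24, so %GC = 24/45 × 100 = 53.333%
Salt term: 16.6 × (-0.335) = -5.561
GC term: 0.41 × 53.333 = 21.867; length term: −500/45 = −11.111
Tm = 81.5 + (-5.561) + 21.867 − 11.111 = 86.695 → 86.7°C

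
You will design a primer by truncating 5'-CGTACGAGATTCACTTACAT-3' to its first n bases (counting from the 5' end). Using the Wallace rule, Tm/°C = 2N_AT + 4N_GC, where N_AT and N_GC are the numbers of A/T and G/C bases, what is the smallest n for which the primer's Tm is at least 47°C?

First 16 bases: CGTACGAGATTCACTT → Tm = 46°C (< 47°C)
First 17 bases: CGTACGAGATTCACTTA → Tm = 48°C (≥ 47°C)
Since every base adds ≥2°C, Tm only increases with n, so the threshold is first crossed at n = 17.

n = 17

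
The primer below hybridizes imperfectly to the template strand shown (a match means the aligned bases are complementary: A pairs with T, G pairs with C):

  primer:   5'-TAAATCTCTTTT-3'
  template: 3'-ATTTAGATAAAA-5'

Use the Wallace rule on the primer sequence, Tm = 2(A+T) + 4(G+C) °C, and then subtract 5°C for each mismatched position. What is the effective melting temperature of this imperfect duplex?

23°C

Primer base counts: A=3, T=7, G=0, C=2 → A+T=10, G+C=2
Perfect-match Tm = 2(10) + 4(2) = 20 + 8 = 28°C
Mismatches (positions where the bases are not complementary): 1 (at position 8)
Effective Tm = 28 − 1×5 = 28 − 5 = 23°C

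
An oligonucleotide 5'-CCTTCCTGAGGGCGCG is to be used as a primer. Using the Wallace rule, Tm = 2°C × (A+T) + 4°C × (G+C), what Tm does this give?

C=6, A=1, G=6, T=3
A+T = 4, G+C = 12
Tm = 2(4) + 4(12) = 8 + 48 = 56°C

56°C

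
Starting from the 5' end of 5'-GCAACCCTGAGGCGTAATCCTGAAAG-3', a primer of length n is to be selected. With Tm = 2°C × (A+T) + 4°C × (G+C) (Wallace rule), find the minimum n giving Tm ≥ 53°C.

n = 17

First 16 bases: GCAACCCTGAGGCGTA → Tm = 52°C (< 53°C)
First 17 bases: GCAACCCTGAGGCGTAA → Tm = 54°C (≥ 53°C)
Each additional base adds 2°C (A/T) or 4°C (G/C), so Tm is non-decreasing in n; n = 17 is the first length to reach 53°C.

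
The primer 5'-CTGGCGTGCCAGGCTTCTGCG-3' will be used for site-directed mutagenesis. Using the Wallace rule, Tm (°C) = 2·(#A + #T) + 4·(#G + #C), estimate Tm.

Counting bases: T=5, G=8, A=1, C=7
So N_AT = 6 and N_GC = 15.
Tm = 2×6 + 4×15 = 72°C

72°C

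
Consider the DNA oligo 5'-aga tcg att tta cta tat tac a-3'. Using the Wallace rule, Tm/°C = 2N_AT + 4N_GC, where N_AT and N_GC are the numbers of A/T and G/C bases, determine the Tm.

Base counts: T=9, A=8, G=2, C=3
AT pairs contribute 17, GC pairs contribute 5.
Tm = 2×17 + 4×5 = 54°C

54°C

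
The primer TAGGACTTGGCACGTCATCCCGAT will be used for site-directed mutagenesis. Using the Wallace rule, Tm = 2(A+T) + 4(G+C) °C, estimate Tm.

74°C

T=6, C=7, G=6, A=5
AT pairs contribute 11, GC pairs contribute 13.
Tm = 2×11 + 4×13 = 74°C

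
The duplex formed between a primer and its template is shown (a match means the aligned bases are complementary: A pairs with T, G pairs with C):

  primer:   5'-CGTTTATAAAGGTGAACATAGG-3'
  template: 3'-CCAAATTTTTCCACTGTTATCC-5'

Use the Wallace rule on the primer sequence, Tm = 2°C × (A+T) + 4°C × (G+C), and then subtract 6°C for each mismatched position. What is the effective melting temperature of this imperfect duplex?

36°C

Primer base counts: A=8, T=6, G=6, C=2 → A+T=14, G+C=8
Perfect-match Tm = 2(14) + 4(8) = 28 + 32 = 60°C
Mismatches (positions where the bases are not complementary): 4 (at positions 1, 7, 16, 17)
Effective Tm = 60 − 4×6 = 60 − 24 = 36°C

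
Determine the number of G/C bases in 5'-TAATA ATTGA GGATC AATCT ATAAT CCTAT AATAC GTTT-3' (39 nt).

Base counts: C=5, G=4, T=15, A=15
Total G or C: 4 + 5 = 9

9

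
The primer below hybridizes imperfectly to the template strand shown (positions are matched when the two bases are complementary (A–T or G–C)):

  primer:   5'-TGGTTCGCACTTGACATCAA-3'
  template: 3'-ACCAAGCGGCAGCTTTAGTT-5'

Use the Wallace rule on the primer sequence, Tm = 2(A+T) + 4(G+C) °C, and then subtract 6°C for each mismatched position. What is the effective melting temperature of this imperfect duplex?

Primer base counts: A=5, T=6, G=4, C=5 → A+T=11, G+C=9
Perfect-match Tm = 2(11) + 4(9) = 22 + 36 = 58°C
Mismatches (positions where the bases are not complementary): 4 (at positions 9, 10, 12, 15)
Effective Tm = 58 − 4×6 = 58 − 24 = 34°C

34°C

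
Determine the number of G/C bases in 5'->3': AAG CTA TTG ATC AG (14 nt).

5

C=2, A=5, T=4, G=3
G+C = 3 + 2 = 5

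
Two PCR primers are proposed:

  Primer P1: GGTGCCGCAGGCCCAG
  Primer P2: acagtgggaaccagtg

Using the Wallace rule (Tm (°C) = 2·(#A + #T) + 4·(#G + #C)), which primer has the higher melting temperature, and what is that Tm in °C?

Primer P1: A+T=3, G+C=13 → Tm = 2(3)+4(13) = 58°C
Primer P2: A+T=7, G+C=9 → Tm = 2(7)+4(9) = 50°C
58°C vs 50°C → primer P1 is higher.

Primer P1, 58°C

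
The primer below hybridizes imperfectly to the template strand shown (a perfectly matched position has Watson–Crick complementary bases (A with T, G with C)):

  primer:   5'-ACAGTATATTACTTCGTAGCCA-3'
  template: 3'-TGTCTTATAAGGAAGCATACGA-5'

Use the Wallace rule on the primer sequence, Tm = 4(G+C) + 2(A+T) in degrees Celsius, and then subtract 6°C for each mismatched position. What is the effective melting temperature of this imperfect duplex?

Primer base counts: A=7, T=7, G=3, C=5 → A+T=14, G+C=8
Perfect-match Tm = 2(14) + 4(8) = 28 + 32 = 60°C
Mismatches (positions where the bases are not complementary): 5 (at positions 5, 11, 19, 20, 22)
Effective Tm = 60 − 5×6 = 60 − 30 = 30°C

30°C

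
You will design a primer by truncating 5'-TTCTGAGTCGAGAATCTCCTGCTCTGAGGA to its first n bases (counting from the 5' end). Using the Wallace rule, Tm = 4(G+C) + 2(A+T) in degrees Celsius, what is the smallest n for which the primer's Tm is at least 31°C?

n = 11

First 10 bases: TTCTGAGTCG → Tm = 30°C (< 31°C)
First 11 bases: TTCTGAGTCGA → Tm = 32°C (≥ 31°C)
Each additional base adds 2°C (A/T) or 4°C (G/C), so Tm is non-decreasing in n; n = 11 is the first length to reach 31°C.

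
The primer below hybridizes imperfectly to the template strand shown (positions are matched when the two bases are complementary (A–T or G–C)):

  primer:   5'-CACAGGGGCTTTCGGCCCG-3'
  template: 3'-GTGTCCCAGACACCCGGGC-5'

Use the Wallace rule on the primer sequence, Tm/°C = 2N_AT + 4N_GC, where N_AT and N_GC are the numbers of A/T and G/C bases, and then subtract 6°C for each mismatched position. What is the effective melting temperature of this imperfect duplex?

Primer base counts: A=2, T=3, G=7, C=7 → A+T=5, G+C=14
Perfect-match Tm = 2(5) + 4(14) = 10 + 56 = 66°C
Mismatches (positions where the bases are not complementary): 3 (at positions 8, 11, 13)
Effective Tm = 66 − 3×6 = 66 − 18 = 48°C

48°C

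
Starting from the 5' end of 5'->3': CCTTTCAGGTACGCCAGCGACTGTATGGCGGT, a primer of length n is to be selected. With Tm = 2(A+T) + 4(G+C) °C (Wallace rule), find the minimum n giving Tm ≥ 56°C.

n = 18

First 17 bases: CCTTTCAGGTACGCCAG → Tm = 54°C (< 56°C)
First 18 bases: CCTTTCAGGTACGCCAGC → Tm = 58°C (≥ 56°C)
Since every base adds ≥2°C, Tm only increases with n, so the threshold is first crossed at n = 18.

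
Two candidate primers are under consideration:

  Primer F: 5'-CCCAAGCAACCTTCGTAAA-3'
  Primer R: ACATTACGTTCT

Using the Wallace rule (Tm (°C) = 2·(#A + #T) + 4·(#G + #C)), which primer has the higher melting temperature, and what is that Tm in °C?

Primer F: A+T=10, G+C=9 → Tm = 2(10)+4(9) = 56°C
Primer R: A+T=8, G+C=4 → Tm = 2(8)+4(4) = 32°C
56°C vs 32°C → primer F is higher.

Primer F, 56°C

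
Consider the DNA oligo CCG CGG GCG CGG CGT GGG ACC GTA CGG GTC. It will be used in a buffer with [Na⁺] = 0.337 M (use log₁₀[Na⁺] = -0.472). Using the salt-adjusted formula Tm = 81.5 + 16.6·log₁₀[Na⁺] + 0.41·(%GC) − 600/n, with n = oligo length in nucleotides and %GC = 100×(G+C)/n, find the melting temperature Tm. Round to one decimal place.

Length n = 30. A=2, G=15, C=10, T=3
G+C = 25, so %GC = 25/30 × 100 = 83.333%
Salt term: 16.6 × (-0.472) = -7.835
GC term: 0.41 × 83.333 = 34.167; length term: −600/30 = −20
Tm = 81.5 + (-7.835) + 34.167 − 20 = 87.832 → 87.8°C

87.8°C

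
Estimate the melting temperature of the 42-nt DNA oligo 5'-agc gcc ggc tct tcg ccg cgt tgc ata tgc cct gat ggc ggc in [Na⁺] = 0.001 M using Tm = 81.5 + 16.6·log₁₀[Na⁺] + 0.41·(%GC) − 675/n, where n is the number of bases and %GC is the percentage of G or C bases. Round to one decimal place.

Length n = 42. Counting bases: T=9, G=14, A=4, C=15
G+C = 29, so %GC = 29/42 × 100 = 69.048%
Salt term: 16.6 × (-3) = -49.8
GC term: 0.41 × 69.048 = 28.31; length term: −675/42 = −16.071
Tm = 81.5 + (-49.8) + 28.31 − 16.071 = 43.939 → 43.9°C

43.9°C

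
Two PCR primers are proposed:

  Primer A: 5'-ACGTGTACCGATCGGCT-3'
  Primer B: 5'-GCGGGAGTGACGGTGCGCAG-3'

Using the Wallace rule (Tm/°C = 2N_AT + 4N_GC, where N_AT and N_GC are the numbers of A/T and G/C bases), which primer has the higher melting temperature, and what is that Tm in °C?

Primer B, 70°C

Primer A: A+T=7, G+C=10 → Tm = 2(7)+4(10) = 54°C
Primer B: A+T=5, G+C=15 → Tm = 2(5)+4(15) = 70°C
54°C vs 70°C → primer B is higher.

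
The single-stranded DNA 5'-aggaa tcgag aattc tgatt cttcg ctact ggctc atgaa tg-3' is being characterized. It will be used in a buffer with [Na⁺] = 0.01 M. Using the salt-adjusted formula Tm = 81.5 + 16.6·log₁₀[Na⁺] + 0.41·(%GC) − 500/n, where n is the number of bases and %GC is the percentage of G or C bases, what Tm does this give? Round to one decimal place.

Length n = 42. Scanning the sequence gives T=13, G=10, A=11, C=8.
G+C = 18, so %GC = 18/42 × 100 = 42.857%
Salt term: 16.6 × (-2) = -33.2
GC term: 0.41 × 42.857 = 17.571; length term: −500/42 = −11.905
Tm = 81.5 + (-33.2) + 17.571 − 11.905 = 53.966 → 54.0°C

54.0°C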